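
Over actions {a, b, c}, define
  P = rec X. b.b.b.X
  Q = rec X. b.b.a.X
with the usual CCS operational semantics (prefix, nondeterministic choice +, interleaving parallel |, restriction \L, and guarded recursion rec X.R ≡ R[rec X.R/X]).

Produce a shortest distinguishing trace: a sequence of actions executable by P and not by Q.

bbb

Reachable graph of P (3 states):
  u0 = rec X. b.b.b.X → —b→ u1
  u1 = b.b.(rec X. b.b.b.X) → —b→ u2
  u2 = b.(rec X. b.b.b.X) → —b→ u0
Reachable graph of Q (3 states):
  v0 = rec X. b.b.a.X → —b→ v1
  v1 = b.a.(rec X. b.b.a.X) → —b→ v2
  v2 = a.(rec X. b.b.a.X) → —a→ v0
Trace ⟨bbb⟩ through P, begin at {u0}:
  step 1 (b): {u1}
  step 2 (b): {u2}
  step 3 (b): {u0}
  P completes σ.
Trace ⟨bbb⟩ through Q, begin at {v0}:
  step 1 (b): {v1}
  step 2 (b): {v2}
  step 3 (b): ∅  — Q cannot continue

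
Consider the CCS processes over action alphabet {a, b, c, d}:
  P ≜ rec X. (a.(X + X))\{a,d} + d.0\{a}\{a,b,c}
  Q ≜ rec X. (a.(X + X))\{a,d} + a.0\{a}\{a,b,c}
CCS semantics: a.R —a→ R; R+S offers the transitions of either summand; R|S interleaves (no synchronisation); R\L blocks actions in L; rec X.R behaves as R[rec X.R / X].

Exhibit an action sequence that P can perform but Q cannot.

d

LTS(P): 2 reachable states
  p0 = rec X. (a.(X + X))\{a,d} + d.0\{a}\{a,b,c} has moves --d--▸ p1
  p1 = 0\{a}\{a,b,c} has moves deadlocked
LTS(Q): 2 reachable states
  q0 = rec X. (a.(X + X))\{a,d} + a.0\{a}\{a,b,c} has moves --a--▸ q1
  q1 = 0\{a}\{a,b,c} has moves deadlocked
Run σ = ⟨d⟩ on P: start {p0}
  step 1 (d): {p1}
  ✓ P
Run σ = ⟨d⟩ on Q: start {q0}
  step 1 (d): ∅  — Q cannot continue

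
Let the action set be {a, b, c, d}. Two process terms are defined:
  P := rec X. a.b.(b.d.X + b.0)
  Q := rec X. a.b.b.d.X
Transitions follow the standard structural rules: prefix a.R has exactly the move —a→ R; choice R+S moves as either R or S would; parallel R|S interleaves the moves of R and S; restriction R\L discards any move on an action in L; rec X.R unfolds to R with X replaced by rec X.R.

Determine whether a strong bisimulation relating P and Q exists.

NO

LTS(P): 5 reachable states
  p0 = rec X. a.b.(b.d.X + b.0) → —a→ p1
  p1 = b.(b.d.(rec X. a.b.(b.d.X + b.0)) + b.0) → —b→ p2
  p2 = b.d.(rec X. a.b.(b.d.X + b.0)) + b.0 → —b→ p3, —b→ p4
  p3 = 0 → stopped
  p4 = d.(rec X. a.b.(b.d.X + b.0)) → —d→ p0
LTS(Q): 4 reachable states
  q0 = rec X. a.b.b.d.X → —a→ q1
  q1 = b.b.d.(rec X. a.b.b.d.X) → —b→ q2
  q2 = b.d.(rec X. a.b.b.d.X) → —b→ q3
  q3 = d.(rec X. a.b.b.d.X) → —d→ q0
Bisimilarity quotient blocks:
  B0 = {p0}
  B1 = {p1}
  B2 = {p2}
  B3 = {p4}
  B4 = {p3}
  B5 = {q0}
  B6 = {q1}
  B7 = {q2}
  B8 = {q3}
p0 ∈ B0, q0 ∈ B5 → different blocks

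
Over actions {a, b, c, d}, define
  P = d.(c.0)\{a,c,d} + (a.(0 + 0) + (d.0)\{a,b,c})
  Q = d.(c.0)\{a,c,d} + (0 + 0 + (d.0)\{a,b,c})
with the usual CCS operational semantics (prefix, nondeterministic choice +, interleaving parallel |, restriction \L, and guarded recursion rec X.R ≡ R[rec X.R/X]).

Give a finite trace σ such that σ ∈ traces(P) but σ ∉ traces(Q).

a

Reachable graph of P (4 states):
  s0 = d.(c.0)\{a,c,d} + (a.(0 + 0) + (d.0)\{a,b,c}) has moves ··a··> s1, ··d··> s2, ··d··> s3
  s1 = 0 + 0 has moves ∅
  s2 = (c.0)\{a,c,d} has moves ∅
  s3 = 0\{a,b,c} has moves ∅
Reachable graph of Q (3 states):
  t0 = d.(c.0)\{a,c,d} + (0 + 0 + (d.0)\{a,b,c}) has moves ··d··> t1, ··d··> t2
  t1 = (c.0)\{a,c,d} has moves ∅
  t2 = 0\{a,b,c} has moves ∅
Trace ⟨a⟩ through P, begin at {s0}:
  step 1 (a): {s1}
  ✓ P
Trace ⟨a⟩ through Q, begin at {t0}:
  step 1 (a): ∅ (Q stuck)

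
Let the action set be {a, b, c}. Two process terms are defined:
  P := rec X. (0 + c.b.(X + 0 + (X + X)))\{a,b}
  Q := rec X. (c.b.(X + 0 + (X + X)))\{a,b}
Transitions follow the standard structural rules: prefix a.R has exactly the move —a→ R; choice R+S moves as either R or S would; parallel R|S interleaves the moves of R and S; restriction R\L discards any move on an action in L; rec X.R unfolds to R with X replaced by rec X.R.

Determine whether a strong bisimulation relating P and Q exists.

LTS(P): 2 reachable states
  m0 = rec X. (0 + c.b.(X + 0 + (X + X)))\{a,b} | —c→ m1
  m1 = (b.((rec X. (0 + c.b.(X + 0 + (X + X)))\{a,b}) + 0 + ((rec X. (0 + c.b.(X + 0 + (X + X)))\{a,b}) + (rec X. (0 + c.b.(X + 0 + (X + X)))\{a,b}))))\{a,b} | deadlocked
LTS(Q): 2 reachable states
  n0 = rec X. (c.b.(X + 0 + (X + X)))\{a,b} | —c→ n1
  n1 = (b.((rec X. (c.b.(X + 0 + (X + X)))\{a,b}) + 0 + ((rec X. (c.b.(X + 0 + (X + X)))\{a,b}) + (rec X. (c.b.(X + 0 + (X + X)))\{a,b}))))\{a,b} | deadlocked
Bisimilarity quotient blocks:
  B0 = {m0, n0}
  B1 = {m1, n1}
m0 ∈ B0, n0 ∈ B0 → same block

P ~ Q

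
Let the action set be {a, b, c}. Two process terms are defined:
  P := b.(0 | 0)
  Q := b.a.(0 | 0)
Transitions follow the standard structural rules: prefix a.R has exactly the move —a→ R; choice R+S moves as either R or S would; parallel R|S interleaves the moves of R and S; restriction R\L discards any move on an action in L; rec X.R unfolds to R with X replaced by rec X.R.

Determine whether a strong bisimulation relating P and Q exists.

P ≁ Q

Reachable graph of P (2 states):
  s0 = b.(0 | 0) → =b=> s1
  s1 = 0 | 0 → stopped
Reachable graph of Q (3 states):
  t0 = b.a.(0 | 0) → =b=> t1
  t1 = a.(0 | 0) → =a=> t2
  t2 = 0 | 0 → stopped
Partition-refinement fixed point:
  B0 = {s0}
  B1 = {s1, t2}
  B2 = {t0}
  B3 = {t1}
s0 ∈ B0, t0 ∈ B2 → different blocks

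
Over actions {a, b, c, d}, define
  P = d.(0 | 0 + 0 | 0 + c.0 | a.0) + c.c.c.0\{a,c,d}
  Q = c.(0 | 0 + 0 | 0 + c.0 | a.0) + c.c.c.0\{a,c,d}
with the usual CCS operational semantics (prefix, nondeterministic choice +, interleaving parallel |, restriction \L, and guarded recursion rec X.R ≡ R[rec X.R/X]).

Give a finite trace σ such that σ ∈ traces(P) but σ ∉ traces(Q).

P's transition system — 8 states:
  s0 = d.(0 | 0 + 0 | 0 + c.0 | a.0) + c.c.c.0\{a,c,d} :: =c=> s1, =d=> s2
  s1 = c.c.0\{a,c,d} :: =c=> s3
  s2 = 0 | 0 + 0 | 0 + c.0 | a.0 :: =a=> s4, =c=> s5
  s3 = c.0\{a,c,d} :: =c=> s6
  s4 = c.0 | 0 :: =c=> s7
  s5 = 0 | a.0 :: =a=> s7
  s6 = 0\{a,c,d} :: ∅
  s7 = 0 | 0 :: ∅
Q's transition system — 8 states:
  t0 = c.(0 | 0 + 0 | 0 + c.0 | a.0) + c.c.c.0\{a,c,d} :: =c=> t1, =c=> t2
  t1 = 0 | 0 + 0 | 0 + c.0 | a.0 :: =a=> t3, =c=> t4
  t2 = c.c.0\{a,c,d} :: =c=> t5
  t3 = c.0 | 0 :: =c=> t6
  t4 = 0 | a.0 :: =a=> t6
  t5 = c.0\{a,c,d} :: =c=> t7
  t6 = 0 | 0 :: ∅
  t7 = 0\{a,c,d} :: ∅
Executing d from P (initial set {s0}):
  [1] d ⇒ {s2}
  P completes σ.
Executing d from Q (initial set {t0}):
  [1] d ⇒ no successor for Q

d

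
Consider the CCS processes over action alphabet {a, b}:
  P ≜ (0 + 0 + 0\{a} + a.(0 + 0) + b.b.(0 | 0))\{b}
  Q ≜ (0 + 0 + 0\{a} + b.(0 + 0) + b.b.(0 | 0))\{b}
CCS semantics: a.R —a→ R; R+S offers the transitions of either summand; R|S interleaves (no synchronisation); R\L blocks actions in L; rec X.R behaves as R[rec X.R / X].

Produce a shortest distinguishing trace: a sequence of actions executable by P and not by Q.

LTS(P): 2 reachable states
  p0 = (0 + 0 + 0\{a} + a.(0 + 0) + b.b.(0 | 0))\{b} ⊢ —a→ p1
  p1 = (0 + 0)\{b} ⊢ ·
LTS(Q): 1 reachable states
  q0 = (0 + 0 + 0\{a} + b.(0 + 0) + b.b.(0 | 0))\{b} ⊢ ·
Run σ = ⟨a⟩ on P: start {p0}
  after a @ step 1: {p1}
  — P admits the full trace.
Run σ = ⟨a⟩ on Q: start {q0}
  after a @ step 1: ∅  — Q cannot continue

a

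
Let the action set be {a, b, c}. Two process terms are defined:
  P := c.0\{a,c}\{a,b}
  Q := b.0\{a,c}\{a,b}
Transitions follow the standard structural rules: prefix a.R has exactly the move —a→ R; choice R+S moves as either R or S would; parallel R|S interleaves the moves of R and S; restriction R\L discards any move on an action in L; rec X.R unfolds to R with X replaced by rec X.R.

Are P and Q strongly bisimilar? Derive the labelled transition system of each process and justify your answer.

NO

Reachable graph of P (2 states):
  m0 = c.0\{a,c}\{a,b} | -c-> m1
  m1 = 0\{a,c}\{a,b} | ∅
Reachable graph of Q (2 states):
  n0 = b.0\{a,c}\{a,b} | -b-> n1
  n1 = 0\{a,c}\{a,b} | ∅
Partition-refinement fixed point:
  B0 = {m0}
  B1 = {m1, n1}
  B2 = {n0}
m0 ∈ B0, n0 ∈ B2 → different blocks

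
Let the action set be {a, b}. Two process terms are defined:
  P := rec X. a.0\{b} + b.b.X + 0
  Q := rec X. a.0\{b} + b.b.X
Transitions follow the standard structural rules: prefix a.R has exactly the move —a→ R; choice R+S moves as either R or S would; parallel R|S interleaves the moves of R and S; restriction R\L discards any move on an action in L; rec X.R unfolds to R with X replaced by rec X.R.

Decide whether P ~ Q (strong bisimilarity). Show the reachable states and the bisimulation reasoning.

P ~ Q

LTS(P): 3 reachable states
  m0 = rec X. a.0\{b} + b.b.X + 0 → ··a··> m1, ··b··> m2
  m1 = 0\{b} → ∅
  m2 = b.(rec X. a.0\{b} + b.b.X + 0) → ··b··> m0
LTS(Q): 3 reachable states
  n0 = rec X. a.0\{b} + b.b.X → ··a··> n1, ··b··> n2
  n1 = 0\{b} → ∅
  n2 = b.(rec X. a.0\{b} + b.b.X) → ··b··> n0
Bisimilarity quotient blocks:
  B0 = {m0, n0}
  B1 = {m2, n2}
  B2 = {m1, n1}
m0 ∈ B0, n0 ∈ B0 → same block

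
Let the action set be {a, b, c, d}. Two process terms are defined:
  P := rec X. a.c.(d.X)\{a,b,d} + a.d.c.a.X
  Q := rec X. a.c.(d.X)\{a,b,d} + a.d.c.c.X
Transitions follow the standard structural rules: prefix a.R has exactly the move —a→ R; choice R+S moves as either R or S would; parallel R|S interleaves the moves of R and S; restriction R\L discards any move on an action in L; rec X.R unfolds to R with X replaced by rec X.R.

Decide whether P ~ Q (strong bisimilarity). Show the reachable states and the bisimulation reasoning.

P's transition system — 6 states:
  s0 = rec X. a.c.(d.X)\{a,b,d} + a.d.c.a.X has moves --a--▸ s1, --a--▸ s2
  s1 = c.(d.(rec X. a.c.(d.X)\{a,b,d} + a.d.c.a.X))\{a,b,d} has moves --c--▸ s3
  s2 = d.c.a.(rec X. a.c.(d.X)\{a,b,d} + a.d.c.a.X) has moves --d--▸ s4
  s3 = (d.(rec X. a.c.(d.X)\{a,b,d} + a.d.c.a.X))\{a,b,d} has moves ∅
  s4 = c.a.(rec X. a.c.(d.X)\{a,b,d} + a.d.c.a.X) has moves --c--▸ s5
  s5 = a.(rec X. a.c.(d.X)\{a,b,d} + a.d.c.a.X) has moves --a--▸ s0
Q's transition system — 6 states:
  t0 = rec X. a.c.(d.X)\{a,b,d} + a.d.c.c.X has moves --a--▸ t1, --a--▸ t2
  t1 = c.(d.(rec X. a.c.(d.X)\{a,b,d} + a.d.c.c.X))\{a,b,d} has moves --c--▸ t3
  t2 = d.c.c.(rec X. a.c.(d.X)\{a,b,d} + a.d.c.c.X) has moves --d--▸ t4
  t3 = (d.(rec X. a.c.(d.X)\{a,b,d} + a.d.c.c.X))\{a,b,d} has moves ∅
  t4 = c.c.(rec X. a.c.(d.X)\{a,b,d} + a.d.c.c.X) has moves --c--▸ t5
  t5 = c.(rec X. a.c.(d.X)\{a,b,d} + a.d.c.c.X) has moves --c--▸ t0
Coarsest stable partition (strong bisimilarity classes):
  B0 = {s0}
  B1 = {s2}
  B2 = {s4}
  B3 = {s5}
  B4 = {s1, t1}
  B5 = {s3, t3}
  B6 = {t0}
  B7 = {t2}
  B8 = {t4}
  B9 = {t5}
s0 ∈ B0, t0 ∈ B6 → different blocks

NO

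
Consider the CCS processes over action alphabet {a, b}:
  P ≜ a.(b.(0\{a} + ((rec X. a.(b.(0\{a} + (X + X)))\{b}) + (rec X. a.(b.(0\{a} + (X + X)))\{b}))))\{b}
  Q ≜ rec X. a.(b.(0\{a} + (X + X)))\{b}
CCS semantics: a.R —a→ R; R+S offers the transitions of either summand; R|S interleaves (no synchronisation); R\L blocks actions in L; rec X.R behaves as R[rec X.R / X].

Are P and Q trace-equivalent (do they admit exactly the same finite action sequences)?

Reachable graph of P (2 states):
  m0 = a.(b.(0\{a} + ((rec X. a.(b.(0\{a} + (X + X)))\{b}) + (rec X. a.(b.(0\{a} + (X + X)))\{b}))))\{b} ⊢ ··a··> m1
  m1 = (b.(0\{a} + ((rec X. a.(b.(0\{a} + (X + X)))\{b}) + (rec X. a.(b.(0\{a} + (X + X)))\{b}))))\{b} ⊢ (no moves)
Reachable graph of Q (2 states):
  n0 = rec X. a.(b.(0\{a} + (X + X)))\{b} ⊢ ··a··> n1
  n1 = (b.(0\{a} + ((rec X. a.(b.(0\{a} + (X + X)))\{b}) + (rec X. a.(b.(0\{a} + (X + X)))\{b}))))\{b} ⊢ (no moves)
Partition-refinement fixed point:
  B0 = {m0, n0}
  B1 = {m1, n1}
m0 ∈ B0, n0 ∈ B0 → same block
Bisimilar ⇒ trace-equivalent.

YES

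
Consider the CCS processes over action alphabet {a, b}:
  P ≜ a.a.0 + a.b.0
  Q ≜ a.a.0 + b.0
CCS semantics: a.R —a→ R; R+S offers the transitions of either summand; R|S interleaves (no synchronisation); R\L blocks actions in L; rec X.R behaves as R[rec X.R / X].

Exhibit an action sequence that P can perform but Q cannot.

Reachable graph of P (4 states):
  s0 = a.a.0 + a.b.0 ⊢ ··a··> s1, ··a··> s2
  s1 = a.0 ⊢ ··a··> s3
  s2 = b.0 ⊢ ··b··> s3
  s3 = 0 ⊢ (no moves)
Reachable graph of Q (3 states):
  t0 = a.a.0 + b.0 ⊢ ··a··> t1, ··b··> t2
  t1 = a.0 ⊢ ··a··> t2
  t2 = 0 ⊢ (no moves)
Run σ = ⟨ab⟩ on P: start {s0}
  step 1 (a): {s1, s2}
  step 2 (b): {s3}
  — P admits the full trace.
Run σ = ⟨ab⟩ on Q: start {t0}
  step 1 (a): {t1}
  step 2 (b): no successor for Q

ab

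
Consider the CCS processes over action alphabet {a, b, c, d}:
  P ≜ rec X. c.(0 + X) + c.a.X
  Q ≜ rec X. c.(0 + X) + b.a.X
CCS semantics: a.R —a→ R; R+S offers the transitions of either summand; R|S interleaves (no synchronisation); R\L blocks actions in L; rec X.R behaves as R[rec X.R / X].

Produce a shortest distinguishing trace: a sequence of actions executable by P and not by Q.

P's transition system — 3 states:
  s0 = rec X. c.(0 + X) + c.a.X has moves —c→ s1, —c→ s2
  s1 = 0 + (rec X. c.(0 + X) + c.a.X) has moves —c→ s1, —c→ s2
  s2 = a.(rec X. c.(0 + X) + c.a.X) has moves —a→ s0
Q's transition system — 3 states:
  t0 = rec X. c.(0 + X) + b.a.X has moves —b→ t1, —c→ t2
  t1 = a.(rec X. c.(0 + X) + b.a.X) has moves —a→ t0
  t2 = 0 + (rec X. c.(0 + X) + b.a.X) has moves —b→ t1, —c→ t2
Run σ = ⟨ca⟩ on P: start {s0}
  step 1 (c): {s1, s2}
  step 2 (a): {s0}
  P completes σ.
Run σ = ⟨ca⟩ on Q: start {t0}
  step 1 (c): {t2}
  step 2 (a): ∅ (Q stuck)

ca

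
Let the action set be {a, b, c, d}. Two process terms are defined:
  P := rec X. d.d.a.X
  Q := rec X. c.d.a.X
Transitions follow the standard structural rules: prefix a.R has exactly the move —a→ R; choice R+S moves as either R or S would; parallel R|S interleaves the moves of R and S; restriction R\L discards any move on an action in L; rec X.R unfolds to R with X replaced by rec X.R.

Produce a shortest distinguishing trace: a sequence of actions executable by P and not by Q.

d

Reachable graph of P (3 states):
  s0 = rec X. d.d.a.X | —d→ s1
  s1 = d.a.(rec X. d.d.a.X) | —d→ s2
  s2 = a.(rec X. d.d.a.X) | —a→ s0
Reachable graph of Q (3 states):
  t0 = rec X. c.d.a.X | —c→ t1
  t1 = d.a.(rec X. c.d.a.X) | —d→ t2
  t2 = a.(rec X. c.d.a.X) | —a→ t0
Executing d from P (initial set {s0}):
  after d @ step 1: {s1}
  — P admits the full trace.
Executing d from Q (initial set {t0}):
  after d @ step 1: no successor for Q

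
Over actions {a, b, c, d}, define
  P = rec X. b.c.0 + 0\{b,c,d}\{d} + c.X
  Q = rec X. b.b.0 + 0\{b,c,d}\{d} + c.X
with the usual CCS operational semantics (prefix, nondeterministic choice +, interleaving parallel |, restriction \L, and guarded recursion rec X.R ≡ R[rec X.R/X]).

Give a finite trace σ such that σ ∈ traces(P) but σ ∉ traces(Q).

bc

P's transition system — 3 states:
  m0 = rec X. b.c.0 + 0\{b,c,d}\{d} + c.X | —b→ m1, —c→ m0
  m1 = c.0 | —c→ m2
  m2 = 0 | (no moves)
Q's transition system — 3 states:
  n0 = rec X. b.b.0 + 0\{b,c,d}\{d} + c.X | —b→ n1, —c→ n0
  n1 = b.0 | —b→ n2
  n2 = 0 | (no moves)
Trace ⟨bc⟩ through P, begin at {m0}:
  after b @ step 1: {m1}
  after c @ step 2: {m2}
  — P admits the full trace.
Trace ⟨bc⟩ through Q, begin at {n0}:
  after b @ step 1: {n1}
  after c @ step 2: ∅  — Q cannot continue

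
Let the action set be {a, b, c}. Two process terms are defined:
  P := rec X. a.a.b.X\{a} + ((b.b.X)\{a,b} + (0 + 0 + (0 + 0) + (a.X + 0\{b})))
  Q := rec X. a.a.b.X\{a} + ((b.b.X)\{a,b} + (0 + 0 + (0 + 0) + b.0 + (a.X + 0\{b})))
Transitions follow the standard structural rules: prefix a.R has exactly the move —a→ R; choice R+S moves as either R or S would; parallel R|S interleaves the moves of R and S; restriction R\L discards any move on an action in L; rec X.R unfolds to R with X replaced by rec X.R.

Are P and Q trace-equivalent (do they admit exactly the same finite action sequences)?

Reachable graph of P (4 states):
  s0 = rec X. a.a.b.X\{a} + ((b.b.X)\{a,b} + (0 + 0 + (0 + 0) + (a.X + 0\{b}))) has moves ··a··> s0, ··a··> s1
  s1 = a.b.(rec X. a.a.b.X\{a} + ((b.b.X)\{a,b} + (0 + 0 + (0 + 0) + (a.X + 0\{b}))))\{a} has moves ··a··> s2
  s2 = b.(rec X. a.a.b.X\{a} + ((b.b.X)\{a,b} + (0 + 0 + (0 + 0) + (a.X + 0\{b}))))\{a} has moves ··b··> s3
  s3 = (rec X. a.a.b.X\{a} + ((b.b.X)\{a,b} + (0 + 0 + (0 + 0) + (a.X + 0\{b}))))\{a} has moves stopped
Reachable graph of Q (6 states):
  t0 = rec X. a.a.b.X\{a} + ((b.b.X)\{a,b} + (0 + 0 + (0 + 0) + b.0 + (a.X + 0\{b}))) has moves ··a··> t0, ··a··> t1, ··b··> t2
  t1 = a.b.(rec X. a.a.b.X\{a} + ((b.b.X)\{a,b} + (0 + 0 + (0 + 0) + b.0 + (a.X + 0\{b}))))\{a} has moves ··a··> t3
  t2 = 0 has moves stopped
  t3 = b.(rec X. a.a.b.X\{a} + ((b.b.X)\{a,b} + (0 + 0 + (0 + 0) + b.0 + (a.X + 0\{b}))))\{a} has moves ··b··> t4
  t4 = (rec X. a.a.b.X\{a} + ((b.b.X)\{a,b} + (0 + 0 + (0 + 0) + b.0 + (a.X + 0\{b}))))\{a} has moves ··b··> t5
  t5 = 0\{a} has moves stopped
Trace ⟨b⟩ through Q, begin at {t0}:
  step 1 (b): {t2}
  — Q admits the full trace.
Trace ⟨b⟩ through P, begin at {s0}:
  step 1 (b): ∅  — P cannot continue

NO — witness ⟨b⟩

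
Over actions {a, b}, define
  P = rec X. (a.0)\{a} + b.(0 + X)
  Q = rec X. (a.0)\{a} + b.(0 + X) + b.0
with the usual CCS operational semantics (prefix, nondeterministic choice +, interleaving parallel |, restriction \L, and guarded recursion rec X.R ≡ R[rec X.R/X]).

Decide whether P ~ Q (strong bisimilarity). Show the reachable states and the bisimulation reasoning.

Reachable graph of P (2 states):
  m0 = rec X. (a.0)\{a} + b.(0 + X) | ··b··> m1
  m1 = 0 + (rec X. (a.0)\{a} + b.(0 + X)) | ··b··> m1
Reachable graph of Q (3 states):
  n0 = rec X. (a.0)\{a} + b.(0 + X) + b.0 | ··b··> n1, ··b··> n2
  n1 = 0 | ·
  n2 = 0 + (rec X. (a.0)\{a} + b.(0 + X) + b.0) | ··b··> n1, ··b··> n2
Partition-refinement fixed point:
  B0 = {m0, m1}
  B1 = {n0, n2}
  B2 = {n1}
m0 ∈ B0, n0 ∈ B1 → different blocks

P ≁ Q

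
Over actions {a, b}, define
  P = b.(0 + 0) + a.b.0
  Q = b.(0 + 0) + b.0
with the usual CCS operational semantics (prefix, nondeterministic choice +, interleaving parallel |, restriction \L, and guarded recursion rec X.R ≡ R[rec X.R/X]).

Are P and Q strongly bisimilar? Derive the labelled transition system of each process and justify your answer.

LTS(P): 4 reachable states
  p0 = b.(0 + 0) + a.b.0 → --a--▸ p1, --b--▸ p2
  p1 = b.0 → --b--▸ p3
  p2 = 0 + 0 → (no moves)
  p3 = 0 → (no moves)
LTS(Q): 3 reachable states
  q0 = b.(0 + 0) + b.0 → --b--▸ q1, --b--▸ q2
  q1 = 0 → (no moves)
  q2 = 0 + 0 → (no moves)
Partition-refinement fixed point:
  B0 = {p0}
  B1 = {p1, q0}
  B2 = {p2, p3, q1, q2}
p0 ∈ B0, q0 ∈ B1 → different blocks

NO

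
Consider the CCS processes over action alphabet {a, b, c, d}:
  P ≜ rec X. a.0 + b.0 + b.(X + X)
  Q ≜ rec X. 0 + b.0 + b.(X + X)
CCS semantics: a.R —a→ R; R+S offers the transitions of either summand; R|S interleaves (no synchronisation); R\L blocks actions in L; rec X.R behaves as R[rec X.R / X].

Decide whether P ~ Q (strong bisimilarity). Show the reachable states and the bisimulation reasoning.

LTS(P): 3 reachable states
  p0 = rec X. a.0 + b.0 + b.(X + X) :: --a--▸ p1, --b--▸ p1, --b--▸ p2
  p1 = 0 :: ·
  p2 = (rec X. a.0 + b.0 + b.(X + X)) + (rec X. a.0 + b.0 + b.(X + X)) :: --a--▸ p1, --b--▸ p1, --b--▸ p2
LTS(Q): 3 reachable states
  q0 = rec X. 0 + b.0 + b.(X + X) :: --b--▸ q1, --b--▸ q2
  q1 = (rec X. 0 + b.0 + b.(X + X)) + (rec X. 0 + b.0 + b.(X + X)) :: --b--▸ q1, --b--▸ q2
  q2 = 0 :: ·
Partition-refinement fixed point:
  B0 = {p0, p2}
  B1 = {p1, q2}
  B2 = {q0, q1}
p0 ∈ B0, q0 ∈ B2 → different blocks

not bisimilar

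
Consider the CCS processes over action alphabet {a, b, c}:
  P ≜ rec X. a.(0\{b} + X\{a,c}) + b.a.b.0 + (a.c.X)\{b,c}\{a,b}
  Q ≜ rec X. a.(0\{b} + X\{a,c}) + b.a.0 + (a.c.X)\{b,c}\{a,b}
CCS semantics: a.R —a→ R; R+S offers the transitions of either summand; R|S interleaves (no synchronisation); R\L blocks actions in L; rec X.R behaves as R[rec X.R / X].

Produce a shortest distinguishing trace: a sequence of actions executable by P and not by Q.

Reachable graph of P (6 states):
  m0 = rec X. a.(0\{b} + X\{a,c}) + b.a.b.0 + (a.c.X)\{b,c}\{a,b} :: =a=> m1, =b=> m2
  m1 = 0\{b} + (rec X. a.(0\{b} + X\{a,c}) + b.a.b.0 + (a.c.X)\{b,c}\{a,b})\{a,c} :: =b=> m3
  m2 = a.b.0 :: =a=> m4
  m3 = (a.b.0)\{a,c} :: (no moves)
  m4 = b.0 :: =b=> m5
  m5 = 0 :: (no moves)
Reachable graph of Q (5 states):
  n0 = rec X. a.(0\{b} + X\{a,c}) + b.a.0 + (a.c.X)\{b,c}\{a,b} :: =a=> n1, =b=> n2
  n1 = 0\{b} + (rec X. a.(0\{b} + X\{a,c}) + b.a.0 + (a.c.X)\{b,c}\{a,b})\{a,c} :: =b=> n3
  n2 = a.0 :: =a=> n4
  n3 = (a.0)\{a,c} :: (no moves)
  n4 = 0 :: (no moves)
Executing bab from P (initial set {m0}):
  [1] b ⇒ {m2}
  [2] a ⇒ {m4}
  [3] b ⇒ {m5}
  ✓ P
Executing bab from Q (initial set {n0}):
  [1] b ⇒ {n2}
  [2] a ⇒ {n4}
  [3] b ⇒ no successor for Q

bab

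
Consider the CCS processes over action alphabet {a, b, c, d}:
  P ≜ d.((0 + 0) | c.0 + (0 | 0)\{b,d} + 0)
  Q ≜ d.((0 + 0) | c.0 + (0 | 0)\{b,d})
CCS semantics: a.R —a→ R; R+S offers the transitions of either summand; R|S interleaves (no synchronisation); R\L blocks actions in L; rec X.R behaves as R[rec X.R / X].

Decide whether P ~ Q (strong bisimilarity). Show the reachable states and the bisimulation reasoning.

P ~ Q

LTS(P): 3 reachable states
  s0 = d.((0 + 0) | c.0 + (0 | 0)\{b,d} + 0) :: ··d··> s1
  s1 = (0 + 0) | c.0 + (0 | 0)\{b,d} + 0 :: ··c··> s2
  s2 = (0 + 0) | 0 :: (no moves)
LTS(Q): 3 reachable states
  t0 = d.((0 + 0) | c.0 + (0 | 0)\{b,d}) :: ··d··> t1
  t1 = (0 + 0) | c.0 + (0 | 0)\{b,d} :: ··c··> t2
  t2 = (0 + 0) | 0 :: (no moves)
Coarsest stable partition (strong bisimilarity classes):
  B0 = {s0, t0}
  B1 = {s1, t1}
  B2 = {s2, t2}
s0 ∈ B0, t0 ∈ B0 → same block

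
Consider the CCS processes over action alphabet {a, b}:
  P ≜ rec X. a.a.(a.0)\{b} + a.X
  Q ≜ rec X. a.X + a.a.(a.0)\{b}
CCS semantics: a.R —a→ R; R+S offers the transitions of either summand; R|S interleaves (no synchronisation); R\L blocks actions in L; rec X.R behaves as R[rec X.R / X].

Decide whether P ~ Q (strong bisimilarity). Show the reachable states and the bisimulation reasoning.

bisimilar

LTS(P): 4 reachable states
  s0 = rec X. a.a.(a.0)\{b} + a.X :: —a→ s0, —a→ s1
  s1 = a.(a.0)\{b} :: —a→ s2
  s2 = (a.0)\{b} :: —a→ s3
  s3 = 0\{b} :: ∅
LTS(Q): 4 reachable states
  t0 = rec X. a.X + a.a.(a.0)\{b} :: —a→ t0, —a→ t1
  t1 = a.(a.0)\{b} :: —a→ t2
  t2 = (a.0)\{b} :: —a→ t3
  t3 = 0\{b} :: ∅
Bisimilarity quotient blocks:
  B0 = {s0, t0}
  B1 = {s1, t1}
  B2 = {s2, t2}
  B3 = {s3, t3}
s0 ∈ B0, t0 ∈ B0 → same block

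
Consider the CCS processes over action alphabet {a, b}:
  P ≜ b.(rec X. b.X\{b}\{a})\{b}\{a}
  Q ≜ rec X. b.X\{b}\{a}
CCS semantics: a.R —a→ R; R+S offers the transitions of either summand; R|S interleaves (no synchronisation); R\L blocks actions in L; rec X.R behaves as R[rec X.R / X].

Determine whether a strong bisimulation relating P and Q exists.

bisimilar

Reachable graph of P (2 states):
  p0 = b.(rec X. b.X\{b}\{a})\{b}\{a} ⊢ =b=> p1
  p1 = (rec X. b.X\{b}\{a})\{b}\{a} ⊢ ∅
Reachable graph of Q (2 states):
  q0 = rec X. b.X\{b}\{a} ⊢ =b=> q1
  q1 = (rec X. b.X\{b}\{a})\{b}\{a} ⊢ ∅
Bisimilarity quotient blocks:
  B0 = {p0, q0}
  B1 = {p1, q1}
p0 ∈ B0, q0 ∈ B0 → same block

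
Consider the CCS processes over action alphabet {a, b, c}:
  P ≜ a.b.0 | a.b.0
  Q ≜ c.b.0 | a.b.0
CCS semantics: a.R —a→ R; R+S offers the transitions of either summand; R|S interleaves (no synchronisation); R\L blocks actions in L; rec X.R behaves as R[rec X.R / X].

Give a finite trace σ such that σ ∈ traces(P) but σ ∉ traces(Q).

aa

Reachable graph of P (9 states):
  p0 = a.b.0 | a.b.0 ⊢ -a-> p1, -a-> p2
  p1 = a.b.0 | b.0 ⊢ -a-> p3, -b-> p4
  p2 = b.0 | a.b.0 ⊢ -a-> p3, -b-> p5
  p3 = b.0 | b.0 ⊢ -b-> p6, -b-> p7
  p4 = a.b.0 | 0 ⊢ -a-> p7
  p5 = 0 | a.b.0 ⊢ -a-> p6
  p6 = 0 | b.0 ⊢ -b-> p8
  p7 = b.0 | 0 ⊢ -b-> p8
  p8 = 0 | 0 ⊢ stopped
Reachable graph of Q (9 states):
  q0 = c.b.0 | a.b.0 ⊢ -a-> q1, -c-> q2
  q1 = c.b.0 | b.0 ⊢ -b-> q3, -c-> q4
  q2 = b.0 | a.b.0 ⊢ -a-> q4, -b-> q5
  q3 = c.b.0 | 0 ⊢ -c-> q6
  q4 = b.0 | b.0 ⊢ -b-> q6, -b-> q7
  q5 = 0 | a.b.0 ⊢ -a-> q7
  q6 = b.0 | 0 ⊢ -b-> q8
  q7 = 0 | b.0 ⊢ -b-> q8
  q8 = 0 | 0 ⊢ stopped
Trace ⟨aa⟩ through P, begin at {p0}:
  [1] a ⇒ {p1, p2}
  [2] a ⇒ {p3}
  ✓ P
Trace ⟨aa⟩ through Q, begin at {q0}:
  [1] a ⇒ {q1}
  [2] a ⇒ ∅ (Q stuck)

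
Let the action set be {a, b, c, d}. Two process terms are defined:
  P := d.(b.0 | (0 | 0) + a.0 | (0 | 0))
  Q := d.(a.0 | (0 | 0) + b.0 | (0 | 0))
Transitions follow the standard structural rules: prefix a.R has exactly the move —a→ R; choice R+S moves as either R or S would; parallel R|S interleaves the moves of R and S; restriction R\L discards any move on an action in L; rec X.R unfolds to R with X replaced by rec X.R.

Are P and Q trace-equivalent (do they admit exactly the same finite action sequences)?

P's transition system — 3 states:
  m0 = d.(b.0 | (0 | 0) + a.0 | (0 | 0)) has moves =d=> m1
  m1 = b.0 | (0 | 0) + a.0 | (0 | 0) has moves =a=> m2, =b=> m2
  m2 = 0 | (0 | 0) has moves stopped
Q's transition system — 3 states:
  n0 = d.(a.0 | (0 | 0) + b.0 | (0 | 0)) has moves =d=> n1
  n1 = a.0 | (0 | 0) + b.0 | (0 | 0) has moves =a=> n2, =b=> n2
  n2 = 0 | (0 | 0) has moves stopped
Partition-refinement fixed point:
  B0 = {m0, n0}
  B1 = {m1, n1}
  B2 = {m2, n2}
m0 ∈ B0, n0 ∈ B0 → same block
Bisimilar ⇒ trace-equivalent.

traces(P) = traces(Q)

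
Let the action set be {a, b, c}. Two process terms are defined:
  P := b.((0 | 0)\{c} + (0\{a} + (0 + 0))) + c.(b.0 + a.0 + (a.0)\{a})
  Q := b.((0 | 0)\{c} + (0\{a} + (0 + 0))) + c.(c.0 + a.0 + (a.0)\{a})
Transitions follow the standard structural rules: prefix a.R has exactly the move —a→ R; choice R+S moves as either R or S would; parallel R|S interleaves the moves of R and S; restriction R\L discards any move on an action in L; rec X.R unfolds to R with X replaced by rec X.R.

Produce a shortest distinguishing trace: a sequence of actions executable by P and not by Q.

cb

Reachable graph of P (4 states):
  s0 = b.((0 | 0)\{c} + (0\{a} + (0 + 0))) + c.(b.0 + a.0 + (a.0)\{a}) :: -b-> s1, -c-> s2
  s1 = (0 | 0)\{c} + (0\{a} + (0 + 0)) :: ·
  s2 = b.0 + a.0 + (a.0)\{a} :: -a-> s3, -b-> s3
  s3 = 0 :: ·
Reachable graph of Q (4 states):
  t0 = b.((0 | 0)\{c} + (0\{a} + (0 + 0))) + c.(c.0 + a.0 + (a.0)\{a}) :: -b-> t1, -c-> t2
  t1 = (0 | 0)\{c} + (0\{a} + (0 + 0)) :: ·
  t2 = c.0 + a.0 + (a.0)\{a} :: -a-> t3, -c-> t3
  t3 = 0 :: ·
Run σ = ⟨cb⟩ on P: start {s0}
  step 1 (c): {s2}
  step 2 (b): {s3}
  — P admits the full trace.
Run σ = ⟨cb⟩ on Q: start {t0}
  step 1 (c): {t2}
  step 2 (b): ∅ (Q stuck)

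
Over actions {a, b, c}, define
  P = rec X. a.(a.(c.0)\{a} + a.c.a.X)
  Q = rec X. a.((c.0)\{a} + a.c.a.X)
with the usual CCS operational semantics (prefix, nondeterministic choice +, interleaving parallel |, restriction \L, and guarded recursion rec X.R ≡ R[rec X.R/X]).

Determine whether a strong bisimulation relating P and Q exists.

P's transition system — 6 states:
  p0 = rec X. a.(a.(c.0)\{a} + a.c.a.X) → =a=> p1
  p1 = a.(c.0)\{a} + a.c.a.(rec X. a.(a.(c.0)\{a} + a.c.a.X)) → =a=> p2, =a=> p3
  p2 = (c.0)\{a} → =c=> p4
  p3 = c.a.(rec X. a.(a.(c.0)\{a} + a.c.a.X)) → =c=> p5
  p4 = 0\{a} → deadlocked
  p5 = a.(rec X. a.(a.(c.0)\{a} + a.c.a.X)) → =a=> p0
Q's transition system — 5 states:
  q0 = rec X. a.((c.0)\{a} + a.c.a.X) → =a=> q1
  q1 = (c.0)\{a} + a.c.a.(rec X. a.((c.0)\{a} + a.c.a.X)) → =a=> q2, =c=> q3
  q2 = c.a.(rec X. a.((c.0)\{a} + a.c.a.X)) → =c=> q4
  q3 = 0\{a} → deadlocked
  q4 = a.(rec X. a.((c.0)\{a} + a.c.a.X)) → =a=> q0
Partition-refinement fixed point:
  B0 = {p0}
  B1 = {p1}
  B2 = {p2}
  B3 = {p4, q3}
  B4 = {p3}
  B5 = {p5}
  B6 = {q0}
  B7 = {q1}
  B8 = {q2}
  B9 = {q4}
p0 ∈ B0, q0 ∈ B6 → different blocks

P ≁ Q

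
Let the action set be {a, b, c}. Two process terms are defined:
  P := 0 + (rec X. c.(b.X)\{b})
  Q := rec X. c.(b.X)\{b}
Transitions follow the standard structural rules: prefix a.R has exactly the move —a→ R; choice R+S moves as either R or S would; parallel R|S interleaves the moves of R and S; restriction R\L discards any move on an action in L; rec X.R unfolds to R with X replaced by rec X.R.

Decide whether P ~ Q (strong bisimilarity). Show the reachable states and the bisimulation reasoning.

P ~ Q

LTS(P): 2 reachable states
  u0 = 0 + (rec X. c.(b.X)\{b}) :: =c=> u1
  u1 = (b.(rec X. c.(b.X)\{b}))\{b} :: ·
LTS(Q): 2 reachable states
  v0 = rec X. c.(b.X)\{b} :: =c=> v1
  v1 = (b.(rec X. c.(b.X)\{b}))\{b} :: ·
Bisimilarity quotient blocks:
  B0 = {u0, v0}
  B1 = {u1, v1}
u0 ∈ B0, v0 ∈ B0 → same block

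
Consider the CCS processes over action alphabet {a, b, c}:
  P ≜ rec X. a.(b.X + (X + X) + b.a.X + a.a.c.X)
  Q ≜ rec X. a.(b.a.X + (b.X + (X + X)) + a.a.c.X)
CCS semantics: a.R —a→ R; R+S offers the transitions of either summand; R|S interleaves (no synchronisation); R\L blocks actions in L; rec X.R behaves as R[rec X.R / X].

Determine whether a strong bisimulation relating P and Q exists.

YES

Reachable graph of P (5 states):
  m0 = rec X. a.(b.X + (X + X) + b.a.X + a.a.c.X) ⊢ =a=> m1
  m1 = b.(rec X. a.(b.X + (X + X) + b.a.X + a.a.c.X)) + ((rec X. a.(b.X + (X + X) + b.a.X + a.a.c.X)) + (rec X. a.(b.X + (X + X) + b.a.X + a.a.c.X))) + b.a.(rec X. a.(b.X + (X + X) + b.a.X + a.a.c.X)) + a.a.c.(rec X. a.(b.X + (X + X) + b.a.X + a.a.c.X)) ⊢ =a=> m1, =a=> m2, =b=> m0, =b=> m3
  m2 = a.c.(rec X. a.(b.X + (X + X) + b.a.X + a.a.c.X)) ⊢ =a=> m4
  m3 = a.(rec X. a.(b.X + (X + X) + b.a.X + a.a.c.X)) ⊢ =a=> m0
  m4 = c.(rec X. a.(b.X + (X + X) + b.a.X + a.a.c.X)) ⊢ =c=> m0
Reachable graph of Q (5 states):
  n0 = rec X. a.(b.a.X + (b.X + (X + X)) + a.a.c.X) ⊢ =a=> n1
  n1 = b.a.(rec X. a.(b.a.X + (b.X + (X + X)) + a.a.c.X)) + (b.(rec X. a.(b.a.X + (b.X + (X + X)) + a.a.c.X)) + ((rec X. a.(b.a.X + (b.X + (X + X)) + a.a.c.X)) + (rec X. a.(b.a.X + (b.X + (X + X)) + a.a.c.X)))) + a.a.c.(rec X. a.(b.a.X + (b.X + (X + X)) + a.a.c.X)) ⊢ =a=> n1, =a=> n2, =b=> n0, =b=> n3
  n2 = a.c.(rec X. a.(b.a.X + (b.X + (X + X)) + a.a.c.X)) ⊢ =a=> n4
  n3 = a.(rec X. a.(b.a.X + (b.X + (X + X)) + a.a.c.X)) ⊢ =a=> n0
  n4 = c.(rec X. a.(b.a.X + (b.X + (X + X)) + a.a.c.X)) ⊢ =c=> n0
Partition-refinement fixed point:
  B0 = {m0, n0}
  B1 = {m1, n1}
  B2 = {m3, n3}
  B3 = {m2, n2}
  B4 = {m4, n4}
m0 ∈ B0, n0 ∈ B0 → same block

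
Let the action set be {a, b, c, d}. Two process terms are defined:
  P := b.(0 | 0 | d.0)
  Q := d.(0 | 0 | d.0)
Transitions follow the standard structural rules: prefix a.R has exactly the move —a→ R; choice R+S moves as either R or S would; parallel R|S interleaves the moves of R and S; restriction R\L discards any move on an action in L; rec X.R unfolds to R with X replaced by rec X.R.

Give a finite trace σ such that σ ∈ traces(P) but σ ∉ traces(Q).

Reachable graph of P (3 states):
  p0 = b.(0 | 0 | d.0) ⊢ --b--▸ p1
  p1 = 0 | 0 | d.0 ⊢ --d--▸ p2
  p2 = 0 | 0 | 0 ⊢ stopped
Reachable graph of Q (3 states):
  q0 = d.(0 | 0 | d.0) ⊢ --d--▸ q1
  q1 = 0 | 0 | d.0 ⊢ --d--▸ q2
  q2 = 0 | 0 | 0 ⊢ stopped
Trace ⟨b⟩ through P, begin at {p0}:
  after b @ step 1: {p1}
  ✓ P
Trace ⟨b⟩ through Q, begin at {q0}:
  after b @ step 1: ∅ (Q stuck)

b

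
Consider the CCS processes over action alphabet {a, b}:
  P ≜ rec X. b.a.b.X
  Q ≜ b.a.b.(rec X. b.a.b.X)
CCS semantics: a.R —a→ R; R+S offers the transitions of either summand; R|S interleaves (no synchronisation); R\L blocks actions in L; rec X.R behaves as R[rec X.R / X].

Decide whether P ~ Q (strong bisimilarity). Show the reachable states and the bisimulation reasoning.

YES

P's transition system — 3 states:
  u0 = rec X. b.a.b.X | —b→ u1
  u1 = a.b.(rec X. b.a.b.X) | —a→ u2
  u2 = b.(rec X. b.a.b.X) | —b→ u0
Q's transition system — 4 states:
  v0 = b.a.b.(rec X. b.a.b.X) | —b→ v1
  v1 = a.b.(rec X. b.a.b.X) | —a→ v2
  v2 = b.(rec X. b.a.b.X) | —b→ v3
  v3 = rec X. b.a.b.X | —b→ v1
Coarsest stable partition (strong bisimilarity classes):
  B0 = {u0, v0, v3}
  B1 = {u1, v1}
  B2 = {u2, v2}
u0 ∈ B0, v0 ∈ B0 → same block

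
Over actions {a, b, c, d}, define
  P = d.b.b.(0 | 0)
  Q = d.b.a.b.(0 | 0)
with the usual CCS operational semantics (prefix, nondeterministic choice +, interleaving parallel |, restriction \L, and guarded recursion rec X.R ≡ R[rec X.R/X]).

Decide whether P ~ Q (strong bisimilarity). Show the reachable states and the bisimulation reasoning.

P ≁ Q

Reachable graph of P (4 states):
  s0 = d.b.b.(0 | 0) has moves --d--▸ s1
  s1 = b.b.(0 | 0) has moves --b--▸ s2
  s2 = b.(0 | 0) has moves --b--▸ s3
  s3 = 0 | 0 has moves stopped
Reachable graph of Q (5 states):
  t0 = d.b.a.b.(0 | 0) has moves --d--▸ t1
  t1 = b.a.b.(0 | 0) has moves --b--▸ t2
  t2 = a.b.(0 | 0) has moves --a--▸ t3
  t3 = b.(0 | 0) has moves --b--▸ t4
  t4 = 0 | 0 has moves stopped
Bisimilarity quotient blocks:
  B0 = {s0}
  B1 = {s1}
  B2 = {s2, t3}
  B3 = {s3, t4}
  B4 = {t0}
  B5 = {t1}
  B6 = {t2}
s0 ∈ B0, t0 ∈ B4 → different blocks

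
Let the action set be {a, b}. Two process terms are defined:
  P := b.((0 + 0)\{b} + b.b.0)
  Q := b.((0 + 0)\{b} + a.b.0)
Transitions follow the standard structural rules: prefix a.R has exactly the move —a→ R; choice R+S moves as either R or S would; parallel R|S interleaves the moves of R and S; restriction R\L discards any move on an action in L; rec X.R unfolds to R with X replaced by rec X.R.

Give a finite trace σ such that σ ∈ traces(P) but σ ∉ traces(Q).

LTS(P): 4 reachable states
  m0 = b.((0 + 0)\{b} + b.b.0) | --b--▸ m1
  m1 = (0 + 0)\{b} + b.b.0 | --b--▸ m2
  m2 = b.0 | --b--▸ m3
  m3 = 0 | deadlocked
LTS(Q): 4 reachable states
  n0 = b.((0 + 0)\{b} + a.b.0) | --b--▸ n1
  n1 = (0 + 0)\{b} + a.b.0 | --a--▸ n2
  n2 = b.0 | --b--▸ n3
  n3 = 0 | deadlocked
Executing bb from P (initial set {m0}):
  [1] b ⇒ {m1}
  [2] b ⇒ {m2}
  ✓ P
Executing bb from Q (initial set {n0}):
  [1] b ⇒ {n1}
  [2] b ⇒ no successor for Q

bb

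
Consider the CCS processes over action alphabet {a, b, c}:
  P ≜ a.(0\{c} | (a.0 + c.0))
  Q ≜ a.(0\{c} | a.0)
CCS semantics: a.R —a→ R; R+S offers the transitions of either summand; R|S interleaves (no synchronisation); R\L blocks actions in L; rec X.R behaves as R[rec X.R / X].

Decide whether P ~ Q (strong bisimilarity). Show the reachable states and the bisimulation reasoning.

NO

Reachable graph of P (3 states):
  p0 = a.(0\{c} | (a.0 + c.0)) :: =a=> p1
  p1 = 0\{c} | (a.0 + c.0) :: =a=> p2, =c=> p2
  p2 = 0\{c} | 0 :: stopped
Reachable graph of Q (3 states):
  q0 = a.(0\{c} | a.0) :: =a=> q1
  q1 = 0\{c} | a.0 :: =a=> q2
  q2 = 0\{c} | 0 :: stopped
Partition-refinement fixed point:
  B0 = {p0}
  B1 = {p1}
  B2 = {p2, q2}
  B3 = {q0}
  B4 = {q1}
p0 ∈ B0, q0 ∈ B3 → different blocks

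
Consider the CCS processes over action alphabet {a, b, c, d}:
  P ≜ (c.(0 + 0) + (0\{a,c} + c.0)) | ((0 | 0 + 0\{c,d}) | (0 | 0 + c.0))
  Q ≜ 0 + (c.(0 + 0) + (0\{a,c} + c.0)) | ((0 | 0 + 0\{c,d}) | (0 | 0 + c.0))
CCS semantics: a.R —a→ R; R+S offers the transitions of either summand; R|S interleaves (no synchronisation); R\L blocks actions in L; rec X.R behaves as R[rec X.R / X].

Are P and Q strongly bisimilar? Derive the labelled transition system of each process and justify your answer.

P ~ Q

LTS(P): 6 reachable states
  u0 = (c.(0 + 0) + (0\{a,c} + c.0)) | ((0 | 0 + 0\{c,d}) | (0 | 0 + c.0)) | -c-> u1, -c-> u2, -c-> u3
  u1 = (0 + 0) | ((0 | 0 + 0\{c,d}) | (0 | 0 + c.0)) | -c-> u4
  u2 = (c.(0 + 0) + (0\{a,c} + c.0)) | ((0 | 0 + 0\{c,d}) | 0) | -c-> u4, -c-> u5
  u3 = 0 | ((0 | 0 + 0\{c,d}) | (0 | 0 + c.0)) | -c-> u5
  u4 = (0 + 0) | ((0 | 0 + 0\{c,d}) | 0) | deadlocked
  u5 = 0 | ((0 | 0 + 0\{c,d}) | 0) | deadlocked
LTS(Q): 6 reachable states
  v0 = 0 + (c.(0 + 0) + (0\{a,c} + c.0)) | ((0 | 0 + 0\{c,d}) | (0 | 0 + c.0)) | -c-> v1, -c-> v2, -c-> v3
  v1 = (0 + 0) | ((0 | 0 + 0\{c,d}) | (0 | 0 + c.0)) | -c-> v4
  v2 = (c.(0 + 0) + (0\{a,c} + c.0)) | ((0 | 0 + 0\{c,d}) | 0) | -c-> v4, -c-> v5
  v3 = 0 | ((0 | 0 + 0\{c,d}) | (0 | 0 + c.0)) | -c-> v5
  v4 = (0 + 0) | ((0 | 0 + 0\{c,d}) | 0) | deadlocked
  v5 = 0 | ((0 | 0 + 0\{c,d}) | 0) | deadlocked
Coarsest stable partition (strong bisimilarity classes):
  B0 = {u0, v0}
  B1 = {u1, u2, u3, v1, v2, v3}
  B2 = {u4, u5, v4, v5}
u0 ∈ B0, v0 ∈ B0 → same block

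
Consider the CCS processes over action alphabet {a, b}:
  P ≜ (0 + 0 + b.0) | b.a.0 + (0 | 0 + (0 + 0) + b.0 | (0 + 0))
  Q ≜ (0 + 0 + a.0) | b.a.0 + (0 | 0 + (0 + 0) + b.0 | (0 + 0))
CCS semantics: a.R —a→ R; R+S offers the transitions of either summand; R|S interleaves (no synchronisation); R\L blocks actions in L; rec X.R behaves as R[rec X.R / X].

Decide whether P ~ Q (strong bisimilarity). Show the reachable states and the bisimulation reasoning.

not bisimilar

P's transition system — 7 states:
  m0 = (0 + 0 + b.0) | b.a.0 + (0 | 0 + (0 + 0) + b.0 | (0 + 0)) :: —b→ m1, —b→ m2, —b→ m3
  m1 = (0 + 0 + b.0) | a.0 :: —a→ m4, —b→ m5
  m2 = 0 | (0 + 0) :: ∅
  m3 = 0 | b.a.0 :: —b→ m5
  m4 = (0 + 0 + b.0) | 0 :: —b→ m6
  m5 = 0 | a.0 :: —a→ m6
  m6 = 0 | 0 :: ∅
Q's transition system — 7 states:
  n0 = (0 + 0 + a.0) | b.a.0 + (0 | 0 + (0 + 0) + b.0 | (0 + 0)) :: —a→ n1, —b→ n2, —b→ n3
  n1 = 0 | b.a.0 :: —b→ n4
  n2 = (0 + 0 + a.0) | a.0 :: —a→ n4, —a→ n5
  n3 = 0 | (0 + 0) :: ∅
  n4 = 0 | a.0 :: —a→ n6
  n5 = (0 + 0 + a.0) | 0 :: —a→ n6
  n6 = 0 | 0 :: ∅
Coarsest stable partition (strong bisimilarity classes):
  B0 = {m0}
  B1 = {m1}
  B2 = {m4}
  B3 = {m2, m6, n3, n6}
  B4 = {m5, n4, n5}
  B5 = {m3, n1}
  B6 = {n0}
  B7 = {n2}
m0 ∈ B0, n0 ∈ B6 → different blocks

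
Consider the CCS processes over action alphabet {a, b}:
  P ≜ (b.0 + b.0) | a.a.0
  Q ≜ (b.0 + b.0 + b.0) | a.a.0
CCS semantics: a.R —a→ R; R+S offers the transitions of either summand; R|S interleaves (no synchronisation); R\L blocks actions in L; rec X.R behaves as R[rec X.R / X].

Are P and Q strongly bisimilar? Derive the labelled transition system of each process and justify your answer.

P's transition system — 6 states:
  s0 = (b.0 + b.0) | a.a.0 → —a→ s1, —b→ s2
  s1 = (b.0 + b.0) | a.0 → —a→ s3, —b→ s4
  s2 = 0 | a.a.0 → —a→ s4
  s3 = (b.0 + b.0) | 0 → —b→ s5
  s4 = 0 | a.0 → —a→ s5
  s5 = 0 | 0 → stopped
Q's transition system — 6 states:
  t0 = (b.0 + b.0 + b.0) | a.a.0 → —a→ t1, —b→ t2
  t1 = (b.0 + b.0 + b.0) | a.0 → —a→ t3, —b→ t4
  t2 = 0 | a.a.0 → —a→ t4
  t3 = (b.0 + b.0 + b.0) | 0 → —b→ t5
  t4 = 0 | a.0 → —a→ t5
  t5 = 0 | 0 → stopped
Coarsest stable partition (strong bisimilarity classes):
  B0 = {s0, t0}
  B1 = {s1, t1}
  B2 = {s4, t4}
  B3 = {s5, t5}
  B4 = {s3, t3}
  B5 = {s2, t2}
s0 ∈ B0, t0 ∈ B0 → same block

bisimilar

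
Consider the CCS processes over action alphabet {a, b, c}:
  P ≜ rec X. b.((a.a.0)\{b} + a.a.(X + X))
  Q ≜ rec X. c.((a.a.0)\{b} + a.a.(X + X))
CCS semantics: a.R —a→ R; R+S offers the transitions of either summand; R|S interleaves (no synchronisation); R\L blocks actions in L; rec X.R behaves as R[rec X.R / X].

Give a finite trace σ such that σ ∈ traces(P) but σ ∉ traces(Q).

b

LTS(P): 6 reachable states
  u0 = rec X. b.((a.a.0)\{b} + a.a.(X + X)) :: -b-> u1
  u1 = (a.a.0)\{b} + a.a.((rec X. b.((a.a.0)\{b} + a.a.(X + X))) + (rec X. b.((a.a.0)\{b} + a.a.(X + X)))) :: -a-> u2, -a-> u3
  u2 = (a.0)\{b} :: -a-> u4
  u3 = a.((rec X. b.((a.a.0)\{b} + a.a.(X + X))) + (rec X. b.((a.a.0)\{b} + a.a.(X + X)))) :: -a-> u5
  u4 = 0\{b} :: ∅
  u5 = (rec X. b.((a.a.0)\{b} + a.a.(X + X))) + (rec X. b.((a.a.0)\{b} + a.a.(X + X))) :: -b-> u1
LTS(Q): 6 reachable states
  v0 = rec X. c.((a.a.0)\{b} + a.a.(X + X)) :: -c-> v1
  v1 = (a.a.0)\{b} + a.a.((rec X. c.((a.a.0)\{b} + a.a.(X + X))) + (rec X. c.((a.a.0)\{b} + a.a.(X + X)))) :: -a-> v2, -a-> v3
  v2 = (a.0)\{b} :: -a-> v4
  v3 = a.((rec X. c.((a.a.0)\{b} + a.a.(X + X))) + (rec X. c.((a.a.0)\{b} + a.a.(X + X)))) :: -a-> v5
  v4 = 0\{b} :: ∅
  v5 = (rec X. c.((a.a.0)\{b} + a.a.(X + X))) + (rec X. c.((a.a.0)\{b} + a.a.(X + X))) :: -c-> v1
Executing b from P (initial set {u0}):
  step 1 (b): {u1}
  — P admits the full trace.
Executing b from Q (initial set {v0}):
  step 1 (b): ∅  — Q cannot continue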